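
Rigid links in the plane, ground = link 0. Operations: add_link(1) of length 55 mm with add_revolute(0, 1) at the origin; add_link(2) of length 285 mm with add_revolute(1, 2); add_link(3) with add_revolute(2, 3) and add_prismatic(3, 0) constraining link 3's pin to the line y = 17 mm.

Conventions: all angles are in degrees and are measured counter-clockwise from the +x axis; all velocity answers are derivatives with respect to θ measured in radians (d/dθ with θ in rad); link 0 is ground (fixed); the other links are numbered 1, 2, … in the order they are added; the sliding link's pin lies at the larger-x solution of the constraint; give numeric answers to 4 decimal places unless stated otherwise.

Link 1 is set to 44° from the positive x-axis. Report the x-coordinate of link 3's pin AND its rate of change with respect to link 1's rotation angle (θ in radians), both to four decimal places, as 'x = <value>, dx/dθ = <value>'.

geometry: r = 55 mm, L = 285 mm, e = 17 mm
crank pin P = (r cos θ, r sin θ) = (39.563689, 38.206210)
h = r sin θ − e = 38.206210 − 17 = 21.206210
x = r cos θ + √(L² − h²) = 39.563689 + 284.209952 = 323.773641
dx/dθ = −r sin θ − h·r cos θ/√(L² − h²) (θ in radians; h = 21.206210) = -41.158239

x = 323.7736, dx/dθ = -41.1582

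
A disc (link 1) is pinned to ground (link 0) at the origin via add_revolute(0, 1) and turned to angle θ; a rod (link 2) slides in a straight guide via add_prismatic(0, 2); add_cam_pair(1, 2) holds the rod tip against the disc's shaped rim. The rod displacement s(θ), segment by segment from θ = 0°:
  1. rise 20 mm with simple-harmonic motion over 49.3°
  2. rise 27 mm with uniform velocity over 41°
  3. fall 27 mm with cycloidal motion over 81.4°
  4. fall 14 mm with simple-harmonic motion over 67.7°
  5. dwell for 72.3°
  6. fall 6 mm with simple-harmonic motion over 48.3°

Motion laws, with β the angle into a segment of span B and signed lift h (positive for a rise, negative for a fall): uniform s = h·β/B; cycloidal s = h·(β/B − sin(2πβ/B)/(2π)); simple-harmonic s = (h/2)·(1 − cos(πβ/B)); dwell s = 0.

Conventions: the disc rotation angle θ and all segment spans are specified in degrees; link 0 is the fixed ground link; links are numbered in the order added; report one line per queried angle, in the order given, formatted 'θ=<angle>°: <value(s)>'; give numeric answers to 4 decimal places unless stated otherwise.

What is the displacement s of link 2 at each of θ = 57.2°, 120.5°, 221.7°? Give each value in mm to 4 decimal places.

segment 1 (0° to 49.3°, simple-harmonic, h = 20) is passed completely: s = 0.0000 + (20) = 20.0000
θ = 57.2° falls in segment 2 (49.3° to 90.3°, uniform, h = 27): β = 57.2 − 49.3 = 7.9°, B = 41°; Δs = 27·7.9/41 = 5.2024; s = 20.0000 + 5.2024 = 25.2024
segment 2 (49.3° to 90.3°, uniform, h = 27) is passed completely: s = 20.0000 + (27) = 47.0000
θ = 120.5° falls in segment 3 (90.3° to 171.7°, cycloidal, h = -27): β = 120.5 − 90.3 = 30.2°, B = 81.4°; Δs = -27·(0.3710 − sin(2π·0.3710)/(2π)) = -6.9034; s = 47.0000 − 6.9034 = 40.0966
segment 3 (90.3° to 171.7°, cycloidal, h = -27) is passed completely: s = 47.0000 + (-27) = 20.0000
θ = 221.7° falls in segment 4 (171.7° to 239.4°, simple-harmonic, h = -14): β = 221.7 − 171.7 = 50°, B = 67.7°; Δs = -14/2·(1 − cos(π·0.7386)) = -11.7686; s = 20.0000 − 11.7686 = 8.2314

θ=57.2°: 25.2024
θ=120.5°: 40.0966
θ=221.7°: 8.2314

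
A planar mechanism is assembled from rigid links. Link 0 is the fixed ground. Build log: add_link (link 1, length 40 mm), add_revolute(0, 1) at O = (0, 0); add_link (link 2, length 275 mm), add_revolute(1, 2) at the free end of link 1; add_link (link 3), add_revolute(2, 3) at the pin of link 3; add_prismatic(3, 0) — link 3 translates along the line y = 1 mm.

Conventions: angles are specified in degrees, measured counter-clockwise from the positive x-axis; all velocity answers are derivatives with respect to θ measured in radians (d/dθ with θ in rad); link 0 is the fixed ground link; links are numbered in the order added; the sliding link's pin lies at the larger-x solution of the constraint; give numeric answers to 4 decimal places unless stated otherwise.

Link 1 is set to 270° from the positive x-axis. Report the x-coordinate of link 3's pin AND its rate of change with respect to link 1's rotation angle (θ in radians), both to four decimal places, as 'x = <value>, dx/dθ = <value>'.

geometry: r = 40 mm, L = 275 mm, e = 1 mm
crank pin P = (r cos θ, r sin θ) = (-0.000000, -40.000000)
h = r sin θ − e = -40.000000 − 1 = -41.000000
x = r cos θ + √(L² − h²) = -0.000000 + 271.926461 = 271.926461
dx/dθ = −r sin θ − h·r cos θ/√(L² − h²) (θ in radians; h = -41.000000) = 40.000000

x = 271.9265, dx/dθ = 40.0000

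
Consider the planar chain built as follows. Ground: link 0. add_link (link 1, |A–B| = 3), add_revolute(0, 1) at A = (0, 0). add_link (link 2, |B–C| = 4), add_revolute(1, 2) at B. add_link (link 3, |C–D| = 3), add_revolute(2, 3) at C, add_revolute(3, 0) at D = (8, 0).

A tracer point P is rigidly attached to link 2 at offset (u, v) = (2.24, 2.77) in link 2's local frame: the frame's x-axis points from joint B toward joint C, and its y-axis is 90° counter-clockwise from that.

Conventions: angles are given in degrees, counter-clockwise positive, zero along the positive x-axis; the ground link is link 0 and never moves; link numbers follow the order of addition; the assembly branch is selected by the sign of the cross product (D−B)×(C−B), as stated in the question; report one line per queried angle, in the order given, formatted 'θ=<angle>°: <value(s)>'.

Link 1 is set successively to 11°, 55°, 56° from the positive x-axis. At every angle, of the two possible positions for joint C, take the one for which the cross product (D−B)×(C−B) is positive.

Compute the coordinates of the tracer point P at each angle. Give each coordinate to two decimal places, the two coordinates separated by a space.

A=(0,0), D=(8.00,0)
θ=11°: B = A + 3.00·(cos11°, sin11°) = (2.9449, 0.5724)
θ=11°: |BD| = 5.0874
θ=11°: circle(B,4.00) ∩ circle(D,3.00): a=3.2317, h=2.3572
θ=11°:   candidates: C₊=(6.4213,2.5510) cross=11.992; C₋=(5.8908,-2.1334) cross=-11.992
θ=11°:   branch + wants cross > 0 → take C=(6.4213,2.5510) (cross=11.992)
θ=11°: ex = (C−B)/|BC| = (0.8691,0.4946); ey = (-0.4946,0.8691)
θ=11°: P = B + 2.24·ex + 2.77·ey = (3.5215,4.0878)
θ=55°: B = A + 3.00·(cos55°, sin55°) = (1.7207, 2.4575)
θ=55°: |BD| = 6.7430
θ=55°: circle(B,4.00) ∩ circle(D,3.00): a=3.8906, h=0.9292
θ=55°:   candidates: C₊=(5.6824,1.9049) cross=6.266; C₋=(5.0051,0.1742) cross=-6.266
θ=55°:   branch + wants cross > 0 → take C=(5.6824,1.9049) (cross=6.266)
θ=55°: ex = (C−B)/|BC| = (0.9904,-0.1381); ey = (0.1381,0.9904)
θ=55°: P = B + 2.24·ex + 2.77·ey = (4.3219,4.8915)
θ=56°: B = A + 3.00·(cos56°, sin56°) = (1.6776, 2.4871)
θ=56°: |BD| = 6.7940
θ=56°: circle(B,4.00) ∩ circle(D,3.00): a=3.9122, h=0.8336
θ=56°:   candidates: C₊=(5.6234,1.8307) cross=5.664; C₋=(5.0130,0.2792) cross=-5.664
θ=56°:   branch + wants cross > 0 → take C=(5.6234,1.8307) (cross=5.664)
θ=56°: ex = (C−B)/|BC| = (0.9864,-0.1641); ey = (0.1641,0.9864)
θ=56°: P = B + 2.24·ex + 2.77·ey = (4.3418,4.8520)

θ=11°: 3.52 4.09
θ=55°: 4.32 4.89
θ=56°: 4.34 4.85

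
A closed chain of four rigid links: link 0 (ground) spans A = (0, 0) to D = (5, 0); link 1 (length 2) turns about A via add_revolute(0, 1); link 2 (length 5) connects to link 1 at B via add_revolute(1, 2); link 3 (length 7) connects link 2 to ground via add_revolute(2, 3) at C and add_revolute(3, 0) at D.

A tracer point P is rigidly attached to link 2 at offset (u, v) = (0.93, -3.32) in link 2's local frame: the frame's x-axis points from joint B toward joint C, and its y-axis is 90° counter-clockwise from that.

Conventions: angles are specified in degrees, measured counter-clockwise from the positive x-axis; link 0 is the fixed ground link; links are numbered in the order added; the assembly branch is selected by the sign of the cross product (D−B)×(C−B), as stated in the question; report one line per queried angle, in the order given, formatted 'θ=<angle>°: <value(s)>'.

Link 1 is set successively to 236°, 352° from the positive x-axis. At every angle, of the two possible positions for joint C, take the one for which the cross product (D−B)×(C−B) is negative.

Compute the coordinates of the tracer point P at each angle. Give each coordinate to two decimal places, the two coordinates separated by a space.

A=(0,0), D=(5.00,0)
θ=236°: B = A + 2.00·(cos236°, sin236°) = (-1.1184, -1.6581)
θ=236°: |BD| = 6.3391
θ=236°: circle(B,5.00) ∩ circle(D,7.00): a=1.2765, h=4.8343
θ=236°:   candidates: C₊=(-1.1508,3.3418) cross=30.645; C₋=(1.3782,-5.9902) cross=-30.645
θ=236°:   branch - wants cross < 0 → take C=(1.3782,-5.9902) (cross=-30.645)
θ=236°: ex = (C−B)/|BC| = (0.4993,-0.8664); ey = (0.8664,0.4993)
θ=236°: P = B + 0.93·ex + -3.32·ey = (-3.5305,-4.1216)
θ=352°: B = A + 2.00·(cos352°, sin352°) = (1.9805, -0.2783)
θ=352°: |BD| = 3.0323
θ=352°: circle(B,5.00) ∩ circle(D,7.00): a=-2.4413, h=4.3635
θ=352°:   candidates: C₊=(-0.8510,3.8426) cross=13.231; C₋=(-0.0499,-4.8475) cross=-13.231
θ=352°:   branch - wants cross < 0 → take C=(-0.0499,-4.8475) (cross=-13.231)
θ=352°: ex = (C−B)/|BC| = (-0.4061,-0.9138); ey = (0.9138,-0.4061)
θ=352°: P = B + 0.93·ex + -3.32·ey = (-1.4311,0.2200)

θ=236°: -3.53 -4.12
θ=352°: -1.43 0.22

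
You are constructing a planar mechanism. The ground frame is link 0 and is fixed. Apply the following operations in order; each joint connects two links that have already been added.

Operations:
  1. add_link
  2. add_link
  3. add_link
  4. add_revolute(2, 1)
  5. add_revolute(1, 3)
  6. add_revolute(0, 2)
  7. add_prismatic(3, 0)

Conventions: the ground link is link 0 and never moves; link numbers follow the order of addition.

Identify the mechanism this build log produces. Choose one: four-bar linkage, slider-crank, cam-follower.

links: 4 (incl. ground); joints: 3 revolute, 1 prismatic, 0 higher (cam) pair, forming one closed loop
4 links, 3 revolutes + 1 prismatic in one loop → slider-crank

slider-crank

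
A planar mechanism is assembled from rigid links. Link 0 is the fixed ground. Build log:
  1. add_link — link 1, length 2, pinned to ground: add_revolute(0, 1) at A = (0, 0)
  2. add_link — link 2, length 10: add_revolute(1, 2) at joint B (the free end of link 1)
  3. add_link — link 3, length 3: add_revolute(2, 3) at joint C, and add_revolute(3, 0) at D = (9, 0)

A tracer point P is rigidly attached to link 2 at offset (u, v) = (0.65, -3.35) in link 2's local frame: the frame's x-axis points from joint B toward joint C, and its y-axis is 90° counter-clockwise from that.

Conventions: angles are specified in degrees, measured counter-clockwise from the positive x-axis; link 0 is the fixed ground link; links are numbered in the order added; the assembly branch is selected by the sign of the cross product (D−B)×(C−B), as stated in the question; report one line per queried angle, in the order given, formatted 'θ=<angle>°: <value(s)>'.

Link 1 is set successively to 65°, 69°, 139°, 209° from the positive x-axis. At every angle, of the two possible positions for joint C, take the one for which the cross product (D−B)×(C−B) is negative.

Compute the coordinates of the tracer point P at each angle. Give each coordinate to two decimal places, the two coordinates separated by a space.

A=(0,0), D=(9.00,0)
θ=65°: B = A + 2.00·(cos65°, sin65°) = (0.8452, 1.8126)
θ=65°: |BD| = 8.3538
θ=65°: circle(B,10.00) ∩ circle(D,3.00): a=9.6235, h=2.7180
θ=65°:   candidates: C₊=(10.8293,2.3778) cross=22.706; C₋=(9.6497,-2.9288) cross=-22.706
θ=65°:   branch - wants cross < 0 → take C=(9.6497,-2.9288) (cross=-22.706)
θ=65°: ex = (C−B)/|BC| = (0.8804,-0.4741); ey = (0.4741,0.8804)
θ=65°: P = B + 0.65·ex + -3.35·ey = (-0.1708,-1.4451)
θ=69°: B = A + 2.00·(cos69°, sin69°) = (0.7167, 1.8672)
θ=69°: |BD| = 8.4911
θ=69°: circle(B,10.00) ∩ circle(D,3.00): a=9.6041, h=2.7859
θ=69°:   candidates: C₊=(10.6984,2.4730) cross=23.655; C₋=(9.4732,-2.9625) cross=-23.655
θ=69°:   branch - wants cross < 0 → take C=(9.4732,-2.9625) (cross=-23.655)
θ=69°: ex = (C−B)/|BC| = (0.8756,-0.4830); ey = (0.4830,0.8756)
θ=69°: P = B + 0.65·ex + -3.35·ey = (-0.3320,-1.3802)
θ=139°: B = A + 2.00·(cos139°, sin139°) = (-1.5094, 1.3121)
θ=139°: |BD| = 10.5910
θ=139°: circle(B,10.00) ∩ circle(D,3.00): a=9.5916, h=2.8286
θ=139°:   candidates: C₊=(8.3587,2.9307) cross=29.958; C₋=(7.6578,-2.6830) cross=-29.958
θ=139°:   branch - wants cross < 0 → take C=(7.6578,-2.6830) (cross=-29.958)
θ=139°: ex = (C−B)/|BC| = (0.9167,-0.3995); ey = (0.3995,0.9167)
θ=139°: P = B + 0.65·ex + -3.35·ey = (-2.2519,-2.0186)
θ=209°: B = A + 2.00·(cos209°, sin209°) = (-1.7492, -0.9696)
θ=209°: |BD| = 10.7929
θ=209°: circle(B,10.00) ∩ circle(D,3.00): a=9.6122, h=2.7579
θ=209°:   candidates: C₊=(7.5763,2.6407) cross=29.766; C₋=(8.0718,-2.8528) cross=-29.766
θ=209°:   branch - wants cross < 0 → take C=(8.0718,-2.8528) (cross=-29.766)
θ=209°: ex = (C−B)/|BC| = (0.9821,-0.1883); ey = (0.1883,0.9821)
θ=209°: P = B + 0.65·ex + -3.35·ey = (-1.7417,-4.3821)

θ=65°: -0.17 -1.45
θ=69°: -0.33 -1.38
θ=139°: -2.25 -2.02
θ=209°: -1.74 -4.38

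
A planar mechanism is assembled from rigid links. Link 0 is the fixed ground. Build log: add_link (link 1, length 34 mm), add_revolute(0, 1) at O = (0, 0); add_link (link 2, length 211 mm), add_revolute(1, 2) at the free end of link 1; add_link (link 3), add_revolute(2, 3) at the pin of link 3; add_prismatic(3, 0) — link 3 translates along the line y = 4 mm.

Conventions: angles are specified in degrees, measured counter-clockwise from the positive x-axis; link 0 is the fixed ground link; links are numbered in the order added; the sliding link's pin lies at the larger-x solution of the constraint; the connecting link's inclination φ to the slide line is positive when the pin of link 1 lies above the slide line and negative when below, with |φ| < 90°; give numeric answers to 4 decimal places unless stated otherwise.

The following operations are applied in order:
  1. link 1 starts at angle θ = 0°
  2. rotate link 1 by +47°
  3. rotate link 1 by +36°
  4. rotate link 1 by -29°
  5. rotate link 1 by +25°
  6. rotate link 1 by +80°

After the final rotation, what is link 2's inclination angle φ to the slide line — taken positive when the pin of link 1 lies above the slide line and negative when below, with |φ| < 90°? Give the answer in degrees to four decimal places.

geometry: r = 34 mm, L = 211 mm, e = 4 mm; θ starts at 0°
rotate link 1 by +47°: θ ← 0° +47° = 47°
rotate link 1 by +36°: θ ← 47° +36° = 83°
rotate link 1 by -29°: θ ← 83° -29° = 54°
rotate link 1 by +25°: θ ← 54° +25° = 79°
rotate link 1 by +80°: θ ← 79° +80° = 159°
h = r sin θ − e = 12.184510 − 4 = 8.184510
sin φ = h / L = 8.184510 / 211 = 0.03878915
φ = arcsin(0.03878915) = 2.223012°

2.2230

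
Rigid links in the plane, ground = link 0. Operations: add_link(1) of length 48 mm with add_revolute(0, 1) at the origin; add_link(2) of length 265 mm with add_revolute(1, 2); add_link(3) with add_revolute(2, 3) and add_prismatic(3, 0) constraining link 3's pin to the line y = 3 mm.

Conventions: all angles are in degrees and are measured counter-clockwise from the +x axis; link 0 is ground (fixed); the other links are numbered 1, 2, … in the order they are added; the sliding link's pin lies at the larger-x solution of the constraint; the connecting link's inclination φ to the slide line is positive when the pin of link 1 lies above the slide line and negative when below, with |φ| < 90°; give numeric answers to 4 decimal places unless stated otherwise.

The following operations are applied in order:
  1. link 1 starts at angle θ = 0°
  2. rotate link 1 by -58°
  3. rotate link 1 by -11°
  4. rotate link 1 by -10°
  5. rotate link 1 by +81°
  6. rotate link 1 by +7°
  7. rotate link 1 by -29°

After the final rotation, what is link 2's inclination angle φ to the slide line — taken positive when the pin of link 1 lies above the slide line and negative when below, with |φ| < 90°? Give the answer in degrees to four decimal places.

geometry: r = 48 mm, L = 265 mm, e = 3 mm; θ starts at 0°
rotate link 1 by -58°: θ ← 0° -58° = -58°
rotate link 1 by -11°: θ ← -58° -11° = -69°
rotate link 1 by -10°: θ ← -69° -10° = -79°
rotate link 1 by +81°: θ ← -79° +81° = 2°
rotate link 1 by +7°: θ ← 2° +7° = 9°
rotate link 1 by -29°: θ ← 9° -29° = -20°
h = r sin θ − e = -16.416967 − 3 = -19.416967
sin φ = h / L = -19.416967 / 265 = -0.07327157
φ = arcsin(-0.07327157) = -4.201917°

-4.2019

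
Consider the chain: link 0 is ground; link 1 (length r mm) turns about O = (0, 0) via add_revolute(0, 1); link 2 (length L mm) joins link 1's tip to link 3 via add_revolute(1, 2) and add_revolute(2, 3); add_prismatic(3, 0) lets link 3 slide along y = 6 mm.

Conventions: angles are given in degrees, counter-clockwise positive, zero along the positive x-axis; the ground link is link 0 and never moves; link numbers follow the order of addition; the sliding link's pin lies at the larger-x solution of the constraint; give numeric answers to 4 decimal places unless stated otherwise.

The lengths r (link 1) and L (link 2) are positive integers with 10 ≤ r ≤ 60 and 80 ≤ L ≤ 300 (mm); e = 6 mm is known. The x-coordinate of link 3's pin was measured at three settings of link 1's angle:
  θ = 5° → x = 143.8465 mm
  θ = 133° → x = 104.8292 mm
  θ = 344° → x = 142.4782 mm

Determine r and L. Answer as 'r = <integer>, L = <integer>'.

constraint per measurement: (x − r cos θ)² + (r sin θ − e)² = L²
subtracting the θ₁ and θ₂ equations cancels the r² and L² terms:
r = (x₁² − x₂²) / (2[(x₁cos θ₁ + e sin θ₁) − (x₂cos θ₂ + e sin θ₂)]) = 23.0000 → r = 23
L² = (x₁ − r cos θ₁)² + (r sin θ₁ − e)² = 14641.0010 → L = 121.0000 → L = 121
check at θ₃=344°: x = 142.4782 (printed 142.4782) ✓

r = 23, L = 121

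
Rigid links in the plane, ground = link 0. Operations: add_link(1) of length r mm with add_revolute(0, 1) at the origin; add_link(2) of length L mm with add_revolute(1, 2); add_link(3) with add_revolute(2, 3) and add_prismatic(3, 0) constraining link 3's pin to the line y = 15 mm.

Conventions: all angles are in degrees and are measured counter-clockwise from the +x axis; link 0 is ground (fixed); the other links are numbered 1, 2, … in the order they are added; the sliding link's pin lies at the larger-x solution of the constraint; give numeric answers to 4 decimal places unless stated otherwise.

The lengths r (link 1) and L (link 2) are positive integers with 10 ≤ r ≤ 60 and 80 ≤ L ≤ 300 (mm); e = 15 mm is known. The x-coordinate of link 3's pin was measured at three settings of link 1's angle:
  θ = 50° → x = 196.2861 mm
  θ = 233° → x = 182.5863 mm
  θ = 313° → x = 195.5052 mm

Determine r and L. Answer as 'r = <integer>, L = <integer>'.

constraint per measurement: (x − r cos θ)² + (r sin θ − e)² = L²
subtracting the θ₁ and θ₂ equations cancels the r² and L² terms:
r = (x₁² − x₂²) / (2[(x₁cos θ₁ + e sin θ₁) − (x₂cos θ₂ + e sin θ₂)]) = 10.0000 → r = 10
L² = (x₁ − r cos θ₁)² + (r sin θ₁ − e)² = 36100.0143 → L = 190.0000 → L = 190
check at θ₃=313°: x = 195.5052 (printed 195.5052) ✓

r = 10, L = 190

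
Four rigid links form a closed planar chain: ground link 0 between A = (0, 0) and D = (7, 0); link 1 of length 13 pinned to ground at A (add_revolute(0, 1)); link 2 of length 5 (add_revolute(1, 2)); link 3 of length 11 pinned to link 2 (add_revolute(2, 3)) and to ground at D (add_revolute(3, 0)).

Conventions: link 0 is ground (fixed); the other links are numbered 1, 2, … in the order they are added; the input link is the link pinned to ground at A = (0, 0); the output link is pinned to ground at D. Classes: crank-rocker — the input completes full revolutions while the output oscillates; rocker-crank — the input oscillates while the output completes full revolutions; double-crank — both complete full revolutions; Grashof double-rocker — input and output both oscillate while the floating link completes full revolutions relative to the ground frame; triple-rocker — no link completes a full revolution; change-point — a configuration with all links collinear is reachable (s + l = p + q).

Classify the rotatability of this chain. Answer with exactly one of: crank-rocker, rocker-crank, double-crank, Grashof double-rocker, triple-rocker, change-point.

lengths: ground=7, input=13, coupler=5, output=11
sorted: s=5 (shortest), l=13 (longest), p+q=18
s + l = 18 vs p + q = 18
s + l = p + q → change-point (collinear configuration reachable)

change-point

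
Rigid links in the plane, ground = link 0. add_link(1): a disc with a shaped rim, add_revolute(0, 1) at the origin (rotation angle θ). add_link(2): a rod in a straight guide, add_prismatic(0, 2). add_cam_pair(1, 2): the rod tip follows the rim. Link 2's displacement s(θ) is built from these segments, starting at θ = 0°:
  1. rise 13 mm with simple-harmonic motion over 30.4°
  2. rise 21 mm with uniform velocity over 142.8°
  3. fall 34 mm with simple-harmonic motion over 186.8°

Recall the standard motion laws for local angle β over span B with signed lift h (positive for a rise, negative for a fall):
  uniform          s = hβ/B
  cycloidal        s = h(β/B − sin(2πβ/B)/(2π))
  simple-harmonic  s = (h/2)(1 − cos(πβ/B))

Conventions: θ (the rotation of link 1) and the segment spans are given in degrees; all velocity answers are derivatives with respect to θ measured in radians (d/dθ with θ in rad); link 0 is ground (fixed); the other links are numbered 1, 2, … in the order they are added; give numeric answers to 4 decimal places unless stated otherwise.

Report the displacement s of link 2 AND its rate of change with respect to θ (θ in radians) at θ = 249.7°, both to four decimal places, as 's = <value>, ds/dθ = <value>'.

segment 1 (0° to 30.4°, simple-harmonic, h = 13) is passed completely: s = 0.0000 + (13) = 13.0000
segment 2 (30.4° to 173.2°, uniform, h = 21) is passed completely: s = 13.0000 + (21) = 34.0000
θ = 249.7° falls in segment 3 (173.2° to 360°, simple-harmonic, h = -34): β = 249.7 − 173.2 = 76.5°, B = 186.8°; Δs = -34/2·(1 − cos(π·0.4095)) = -12.2330; s = 34.0000 − 12.2330 = 21.7670
velocity in seg [173.2°–360°] (simple-harmonic), θ in radians: β = 76.5° = 1.3352 rad, B = 186.8° = 3.2603 rad; ds/dθ = (πh/(2B)) sin(πβ/B) = (π·(-34)/(2·3.2603)) sin(π·0.4095) = -15.723940 mm/rad

s = 21.7670, ds/dθ = -15.7239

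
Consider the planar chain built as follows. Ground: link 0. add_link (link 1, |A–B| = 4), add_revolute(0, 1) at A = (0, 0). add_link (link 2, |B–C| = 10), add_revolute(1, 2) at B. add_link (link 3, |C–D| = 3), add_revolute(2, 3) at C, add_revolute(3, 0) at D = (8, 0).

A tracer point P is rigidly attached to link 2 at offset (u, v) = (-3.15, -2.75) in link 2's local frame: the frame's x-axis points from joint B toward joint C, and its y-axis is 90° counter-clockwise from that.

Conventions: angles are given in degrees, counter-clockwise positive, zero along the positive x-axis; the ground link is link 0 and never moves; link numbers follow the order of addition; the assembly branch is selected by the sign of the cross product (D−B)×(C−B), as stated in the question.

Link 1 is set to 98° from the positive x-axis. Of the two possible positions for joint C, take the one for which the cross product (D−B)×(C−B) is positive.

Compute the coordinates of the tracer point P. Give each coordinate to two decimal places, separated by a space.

A=(0,0), D=(8.00,0)
B = A + 4.00·(cos98°, sin98°) = (-0.5567, 3.9611)
|BD| = 9.4291
circle(B,10.00) ∩ circle(D,3.00): a=9.5400, h=2.9979
  candidates: C₊=(9.3601,2.6740) cross=28.268; C₋=(6.8413,-2.7672) cross=-28.268
  branch + wants cross > 0 → take C=(9.3601,2.6740) (cross=28.268)
ex = (C−B)/|BC| = (0.9917,-0.1287); ey = (0.1287,0.9917)
P = B + -3.15·ex + -2.75·ey = (-4.0344,1.6394)

-4.03 1.64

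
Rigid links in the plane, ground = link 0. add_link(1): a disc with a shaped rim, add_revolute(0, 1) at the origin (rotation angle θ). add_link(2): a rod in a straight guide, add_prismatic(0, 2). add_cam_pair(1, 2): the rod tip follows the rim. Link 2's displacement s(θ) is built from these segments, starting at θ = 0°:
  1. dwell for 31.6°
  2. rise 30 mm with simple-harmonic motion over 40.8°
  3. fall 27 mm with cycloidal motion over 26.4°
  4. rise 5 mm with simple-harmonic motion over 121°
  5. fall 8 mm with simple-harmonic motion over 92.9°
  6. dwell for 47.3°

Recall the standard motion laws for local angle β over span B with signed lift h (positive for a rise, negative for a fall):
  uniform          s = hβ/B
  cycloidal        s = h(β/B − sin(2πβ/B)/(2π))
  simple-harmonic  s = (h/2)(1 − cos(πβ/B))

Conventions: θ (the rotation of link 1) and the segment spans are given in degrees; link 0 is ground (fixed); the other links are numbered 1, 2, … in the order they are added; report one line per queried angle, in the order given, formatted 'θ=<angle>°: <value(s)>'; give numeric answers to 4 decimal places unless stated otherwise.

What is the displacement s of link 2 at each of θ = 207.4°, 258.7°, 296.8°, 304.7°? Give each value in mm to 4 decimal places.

segment 1 (0° to 31.6°, dwell): s unchanged at 0.0000
segment 2 (31.6° to 72.4°, simple-harmonic, h = 30) is passed completely: s = 0.0000 + (30) = 30.0000
segment 3 (72.4° to 98.8°, cycloidal, h = -27) is passed completely: s = 30.0000 + (-27) = 3.0000
θ = 207.4° falls in segment 4 (98.8° to 219.8°, simple-harmonic, h = 5): β = 207.4 − 98.8 = 108.6°, B = 121°; Δs = 5/2·(1 − cos(π·0.8975)) = 4.8716; s = 3.0000 + 4.8716 = 7.8716
segment 4 (98.8° to 219.8°, simple-harmonic, h = 5) is passed completely: s = 3.0000 + (5) = 8.0000
θ = 258.7° falls in segment 5 (219.8° to 312.7°, simple-harmonic, h = -8): β = 258.7 − 219.8 = 38.9°, B = 92.9°; Δs = -8/2·(1 − cos(π·0.4187)) = -2.9898; s = 8.0000 − 2.9898 = 5.0102
θ = 296.8° falls in segment 5 (219.8° to 312.7°, simple-harmonic, h = -8): β = 296.8 − 219.8 = 77°, B = 92.9°; Δs = -8/2·(1 − cos(π·0.8288)) = -7.4356; s = 8.0000 − 7.4356 = 0.5644
θ = 304.7° falls in segment 5 (219.8° to 312.7°, simple-harmonic, h = -8): β = 304.7 − 219.8 = 84.9°, B = 92.9°; Δs = -8/2·(1 − cos(π·0.9139)) = -7.8545; s = 8.0000 − 7.8545 = 0.1455

θ=207.4°: 7.8716
θ=258.7°: 5.0102
θ=296.8°: 0.5644
θ=304.7°: 0.1455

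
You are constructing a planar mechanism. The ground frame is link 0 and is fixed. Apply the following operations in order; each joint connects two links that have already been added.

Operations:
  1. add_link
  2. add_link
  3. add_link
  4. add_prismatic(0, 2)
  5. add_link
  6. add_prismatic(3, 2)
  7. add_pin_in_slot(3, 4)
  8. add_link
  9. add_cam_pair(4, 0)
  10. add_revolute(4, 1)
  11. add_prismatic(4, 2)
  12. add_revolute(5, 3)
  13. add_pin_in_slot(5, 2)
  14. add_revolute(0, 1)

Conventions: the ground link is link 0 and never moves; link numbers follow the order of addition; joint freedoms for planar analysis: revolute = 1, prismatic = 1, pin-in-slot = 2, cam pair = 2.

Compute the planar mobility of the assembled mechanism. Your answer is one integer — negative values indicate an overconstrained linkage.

link 0 = ground. State L|J1|J2 = 1|0|0
+link1  2|0|0
+link2  3|0|0
+link3  4|0|0
P(0,2) f=1→J1  4|1|0
+link4  5|1|0
P(3,2) f=1→J1  5|2|0
PS(3,4) f=2→J2  5|2|1
+link5  6|2|1
C(4,0) f=2→J2  6|2|2
R(4,1) f=1→J1  6|3|2
P(4,2) f=1→J1  6|4|2
R(5,3) f=1→J1  6|5|2
PS(5,2) f=2→J2  6|5|3
R(0,1) f=1→J1  6|6|3
M = 3(6−1)−2·6−3 = 15−12−3 = 0

M = 0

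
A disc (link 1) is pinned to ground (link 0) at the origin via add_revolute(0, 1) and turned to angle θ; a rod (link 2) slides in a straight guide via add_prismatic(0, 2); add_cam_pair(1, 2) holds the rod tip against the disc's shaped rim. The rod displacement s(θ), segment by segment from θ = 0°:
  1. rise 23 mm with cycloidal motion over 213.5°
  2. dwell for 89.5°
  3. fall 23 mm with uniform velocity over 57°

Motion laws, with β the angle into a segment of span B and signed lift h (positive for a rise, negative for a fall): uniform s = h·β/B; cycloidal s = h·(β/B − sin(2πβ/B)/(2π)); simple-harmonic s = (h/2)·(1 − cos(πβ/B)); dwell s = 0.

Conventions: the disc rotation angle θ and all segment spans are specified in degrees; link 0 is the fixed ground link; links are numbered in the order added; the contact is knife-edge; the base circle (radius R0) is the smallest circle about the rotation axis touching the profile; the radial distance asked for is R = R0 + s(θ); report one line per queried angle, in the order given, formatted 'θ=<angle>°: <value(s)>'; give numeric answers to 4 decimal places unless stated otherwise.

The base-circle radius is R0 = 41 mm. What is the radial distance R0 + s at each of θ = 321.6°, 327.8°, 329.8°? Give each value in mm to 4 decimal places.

segment 1 (0° to 213.5°, cycloidal, h = 23) is passed completely: s = 0.0000 + (23) = 23.0000
segment 2 (213.5° to 303°, dwell): s unchanged at 23.0000
θ = 321.6° falls in segment 3 (303° to 360°, uniform, h = -23): β = 321.6 − 303 = 18.6°, B = 57°; Δs = -23·18.6/57 = -7.5053; s = 23.0000 − 7.5053 = 15.4947
θ = 327.8° falls in segment 3 (303° to 360°, uniform, h = -23): β = 327.8 − 303 = 24.8°, B = 57°; Δs = -23·24.8/57 = -10.0070; s = 23.0000 − 10.0070 = 12.9930
θ = 329.8° falls in segment 3 (303° to 360°, uniform, h = -23): β = 329.8 − 303 = 26.8°, B = 57°; Δs = -23·26.8/57 = -10.8140; s = 23.0000 − 10.8140 = 12.1860
θ=321.6°: R = R0 + s = 41 + 15.4947 = 56.4947
θ=327.8°: R = R0 + s = 41 + 12.9930 = 53.9930
θ=329.8°: R = R0 + s = 41 + 12.1860 = 53.1860

θ=321.6°: 56.4947
θ=327.8°: 53.9930
θ=329.8°: 53.1860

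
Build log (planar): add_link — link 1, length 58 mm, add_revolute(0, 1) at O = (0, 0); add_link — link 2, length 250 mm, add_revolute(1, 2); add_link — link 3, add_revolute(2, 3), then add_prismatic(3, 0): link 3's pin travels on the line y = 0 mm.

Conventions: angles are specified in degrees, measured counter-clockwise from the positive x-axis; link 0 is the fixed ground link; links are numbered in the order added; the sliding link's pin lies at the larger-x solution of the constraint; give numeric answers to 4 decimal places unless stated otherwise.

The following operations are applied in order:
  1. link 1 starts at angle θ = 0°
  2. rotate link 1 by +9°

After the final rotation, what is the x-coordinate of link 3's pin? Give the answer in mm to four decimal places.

geometry: r = 58 mm, L = 250 mm, e = 0 mm; θ starts at 0°
rotate link 1 by +9°: θ ← 0° +9° = 9°
crank pin P = (r cos θ, r sin θ) = (57.285924, 9.073199)
h = r sin θ − e = 9.073199 − 0 = 9.073199
x = r cos θ + √(L² − h²) = 57.285924 + 249.835300 = 307.121224

307.1212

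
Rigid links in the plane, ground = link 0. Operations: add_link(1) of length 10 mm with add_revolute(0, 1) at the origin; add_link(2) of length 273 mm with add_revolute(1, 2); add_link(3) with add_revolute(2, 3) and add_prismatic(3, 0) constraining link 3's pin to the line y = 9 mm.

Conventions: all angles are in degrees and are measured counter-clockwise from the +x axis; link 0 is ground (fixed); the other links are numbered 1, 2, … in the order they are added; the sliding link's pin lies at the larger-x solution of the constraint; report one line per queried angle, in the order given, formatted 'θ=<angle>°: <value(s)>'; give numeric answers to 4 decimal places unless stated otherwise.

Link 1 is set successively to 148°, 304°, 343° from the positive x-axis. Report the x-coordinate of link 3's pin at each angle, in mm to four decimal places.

geometry: r = 10 mm, L = 273 mm, e = 9 mm
θ=148°: crank pin P = (r cos θ, r sin θ) = (-8.480481, 5.299193)
θ=148°: h = r sin θ − e = 5.299193 − 9 = -3.700807
θ=148°: x = r cos θ + √(L² − h²) = -8.480481 + 272.974915 = 264.494434
θ=304°: crank pin P = (r cos θ, r sin θ) = (5.591929, -8.290376)
θ=304°: h = r sin θ − e = -8.290376 − 9 = -17.290376
θ=304°: x = r cos θ + √(L² − h²) = 5.591929 + 272.451909 = 278.043838
θ=343°: crank pin P = (r cos θ, r sin θ) = (9.563048, -2.923717)
θ=343°: h = r sin θ − e = -2.923717 − 9 = -11.923717
θ=343°: x = r cos θ + √(L² − h²) = 9.563048 + 272.739482 = 282.302529

θ=148°: 264.4944
θ=304°: 278.0438
θ=343°: 282.3025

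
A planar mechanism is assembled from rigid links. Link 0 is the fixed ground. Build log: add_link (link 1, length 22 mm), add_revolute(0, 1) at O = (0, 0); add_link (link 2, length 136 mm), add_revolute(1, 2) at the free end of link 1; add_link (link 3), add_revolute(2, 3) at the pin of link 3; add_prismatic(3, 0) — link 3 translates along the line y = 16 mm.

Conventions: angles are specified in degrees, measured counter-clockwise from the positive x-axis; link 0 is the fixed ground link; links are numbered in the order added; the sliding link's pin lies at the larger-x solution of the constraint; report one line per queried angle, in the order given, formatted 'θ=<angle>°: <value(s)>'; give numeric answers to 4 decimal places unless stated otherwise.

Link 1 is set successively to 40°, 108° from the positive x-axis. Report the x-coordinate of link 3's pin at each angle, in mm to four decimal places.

geometry: r = 22 mm, L = 136 mm, e = 16 mm
θ=40°: crank pin P = (r cos θ, r sin θ) = (16.852978, 14.141327)
θ=40°: h = r sin θ − e = 14.141327 − 16 = -1.858673
θ=40°: x = r cos θ + √(L² − h²) = 16.852978 + 135.987298 = 152.840276
θ=108°: crank pin P = (r cos θ, r sin θ) = (-6.798374, 20.923243)
θ=108°: h = r sin θ − e = 20.923243 − 16 = 4.923243
θ=108°: x = r cos θ + √(L² − h²) = -6.798374 + 135.910859 = 129.112485

θ=40°: 152.8403
θ=108°: 129.1125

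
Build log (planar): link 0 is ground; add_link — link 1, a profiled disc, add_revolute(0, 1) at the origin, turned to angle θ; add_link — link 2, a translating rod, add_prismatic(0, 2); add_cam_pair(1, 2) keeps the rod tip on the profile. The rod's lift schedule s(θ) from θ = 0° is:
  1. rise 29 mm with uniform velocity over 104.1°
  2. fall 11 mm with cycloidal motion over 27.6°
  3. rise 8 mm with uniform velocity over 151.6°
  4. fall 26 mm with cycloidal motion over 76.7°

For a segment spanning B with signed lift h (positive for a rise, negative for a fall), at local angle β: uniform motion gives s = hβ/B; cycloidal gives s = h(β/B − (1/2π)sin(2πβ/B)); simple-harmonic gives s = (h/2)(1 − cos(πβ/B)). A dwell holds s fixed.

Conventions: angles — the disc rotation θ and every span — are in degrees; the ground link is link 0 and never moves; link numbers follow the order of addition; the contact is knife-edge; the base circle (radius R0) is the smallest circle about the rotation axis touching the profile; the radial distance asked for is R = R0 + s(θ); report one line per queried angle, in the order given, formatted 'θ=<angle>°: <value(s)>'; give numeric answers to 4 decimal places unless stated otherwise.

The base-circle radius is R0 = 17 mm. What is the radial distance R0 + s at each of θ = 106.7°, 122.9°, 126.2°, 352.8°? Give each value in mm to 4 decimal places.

seg 1 [0°–104.1°] uniform, h=29: full span → s += 29 → s = 29.0000
seg 2 [104.1°–131.7°] cycloidal, h=-11: θ=106.7° here. β=2.6, B=27.6. -11·(0.0942 − sin(2π·0.0942)/(2π)) = -0.0595 → s = 28.9405
seg 2 [104.1°–131.7°] cycloidal, h=-11: θ=122.9° here. β=18.8, B=27.6. -11·(0.6812 − sin(2π·0.6812)/(2π)) = -9.0822 → s = 19.9178
seg 2 [104.1°–131.7°] cycloidal, h=-11: θ=126.2° here. β=22.1, B=27.6. -11·(0.8007 − sin(2π·0.8007)/(2π)) = -10.4705 → s = 18.5295
seg 2 [104.1°–131.7°] cycloidal, h=-11: full span → s += -11 → s = 18.0000
seg 3 [131.7°–283.3°] uniform, h=8: full span → s += 8 → s = 26.0000
seg 4 [283.3°–360°] cycloidal, h=-26: θ=352.8° here. β=69.5, B=76.7. -26·(0.9061 − sin(2π·0.9061)/(2π)) = -25.8609 → s = 0.1391
θ=106.7°: R = R0 + s = 17 + 28.9405 = 45.9405
θ=122.9°: R = R0 + s = 17 + 19.9178 = 36.9178
θ=126.2°: R = R0 + s = 17 + 18.5295 = 35.5295
θ=352.8°: R = R0 + s = 17 + 0.1391 = 17.1391

θ=106.7°: 45.9405
θ=122.9°: 36.9178
θ=126.2°: 35.5295
θ=352.8°: 17.1391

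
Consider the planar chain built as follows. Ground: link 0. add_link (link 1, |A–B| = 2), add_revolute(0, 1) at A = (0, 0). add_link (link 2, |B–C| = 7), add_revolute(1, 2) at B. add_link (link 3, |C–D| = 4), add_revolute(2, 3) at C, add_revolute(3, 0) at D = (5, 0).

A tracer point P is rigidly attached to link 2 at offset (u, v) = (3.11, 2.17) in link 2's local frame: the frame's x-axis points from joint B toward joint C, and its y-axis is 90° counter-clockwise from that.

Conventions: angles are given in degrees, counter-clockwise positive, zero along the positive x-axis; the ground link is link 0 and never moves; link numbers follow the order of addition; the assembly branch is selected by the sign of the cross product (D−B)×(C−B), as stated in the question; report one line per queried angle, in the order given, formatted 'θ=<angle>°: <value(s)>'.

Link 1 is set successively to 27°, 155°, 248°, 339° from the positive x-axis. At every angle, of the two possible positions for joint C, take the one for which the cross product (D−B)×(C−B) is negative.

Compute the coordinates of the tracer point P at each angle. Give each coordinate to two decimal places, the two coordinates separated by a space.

A=(0,0), D=(5.00,0)
θ=27°: B = A + 2.00·(cos27°, sin27°) = (1.7820, 0.9080)
θ=27°: |BD| = 3.3436
θ=27°: circle(B,7.00) ∩ circle(D,4.00): a=6.6066, h=2.3137
θ=27°:   candidates: C₊=(8.7686,1.3407) cross=7.736; C₋=(7.5120,-3.1128) cross=-7.736
θ=27°:   branch - wants cross < 0 → take C=(7.5120,-3.1128) (cross=-7.736)
θ=27°: ex = (C−B)/|BC| = (0.8186,-0.5744); ey = (0.5744,0.8186)
θ=27°: P = B + 3.11·ex + 2.17·ey = (5.5742,0.8979)
θ=155°: B = A + 2.00·(cos155°, sin155°) = (-1.8126, 0.8452)
θ=155°: |BD| = 6.8648
θ=155°: circle(B,7.00) ∩ circle(D,4.00): a=5.8360, h=3.8654
θ=155°:   candidates: C₊=(4.4549,3.9627) cross=26.535; C₋=(3.5030,-3.7093) cross=-26.535
θ=155°:   branch - wants cross < 0 → take C=(3.5030,-3.7093) (cross=-26.535)
θ=155°: ex = (C−B)/|BC| = (0.7594,-0.6507); ey = (0.6507,0.7594)
θ=155°: P = B + 3.11·ex + 2.17·ey = (1.9610,0.4696)
θ=248°: B = A + 2.00·(cos248°, sin248°) = (-0.7492, -1.8544)
θ=248°: |BD| = 6.0409
θ=248°: circle(B,7.00) ∩ circle(D,4.00): a=5.7518, h=3.9895
θ=248°:   candidates: C₊=(3.5002,3.7082) cross=24.100; C₋=(5.9496,-3.8857) cross=-24.100
θ=248°:   branch - wants cross < 0 → take C=(5.9496,-3.8857) (cross=-24.100)
θ=248°: ex = (C−B)/|BC| = (0.9570,-0.2902); ey = (0.2902,0.9570)
θ=248°: P = B + 3.11·ex + 2.17·ey = (2.8567,-0.6802)
θ=339°: B = A + 2.00·(cos339°, sin339°) = (1.8672, -0.7167)
θ=339°: |BD| = 3.2138
θ=339°: circle(B,7.00) ∩ circle(D,4.00): a=6.7410, h=1.8864
θ=339°:   candidates: C₊=(8.0177,2.6255) cross=6.062; C₋=(8.8591,-1.0522) cross=-6.062
θ=339°:   branch - wants cross < 0 → take C=(8.8591,-1.0522) (cross=-6.062)
θ=339°: ex = (C−B)/|BC| = (0.9989,-0.0479); ey = (0.0479,0.9989)
θ=339°: P = B + 3.11·ex + 2.17·ey = (5.0776,1.3017)

θ=27°: 5.57 0.90
θ=155°: 1.96 0.47
θ=248°: 2.86 -0.68
θ=339°: 5.08 1.30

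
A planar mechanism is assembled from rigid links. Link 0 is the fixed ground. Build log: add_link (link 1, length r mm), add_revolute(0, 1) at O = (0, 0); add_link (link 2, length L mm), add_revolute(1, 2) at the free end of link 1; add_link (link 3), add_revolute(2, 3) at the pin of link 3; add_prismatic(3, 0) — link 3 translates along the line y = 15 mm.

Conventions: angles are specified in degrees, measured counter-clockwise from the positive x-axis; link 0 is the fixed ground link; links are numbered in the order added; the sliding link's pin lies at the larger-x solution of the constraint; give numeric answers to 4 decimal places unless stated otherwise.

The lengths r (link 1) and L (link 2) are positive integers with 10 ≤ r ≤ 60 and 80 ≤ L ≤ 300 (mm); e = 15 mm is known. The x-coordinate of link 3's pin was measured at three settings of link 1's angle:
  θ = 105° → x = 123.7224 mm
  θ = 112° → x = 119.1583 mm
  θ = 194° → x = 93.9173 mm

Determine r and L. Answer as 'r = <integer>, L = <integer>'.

constraint per measurement: (x − r cos θ)² + (r sin θ − e)² = L²
subtracting the θ₁ and θ₂ equations cancels the r² and L² terms:
r = (x₁² − x₂²) / (2[(x₁cos θ₁ + e sin θ₁) − (x₂cos θ₂ + e sin θ₂)]) = 41.9997 → r = 42
L² = (x₁ − r cos θ₁)² + (r sin θ₁ − e)² = 18768.9896 → L = 137.0000 → L = 137
check at θ₃=194°: x = 93.9173 (printed 93.9173) ✓

r = 42, L = 137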